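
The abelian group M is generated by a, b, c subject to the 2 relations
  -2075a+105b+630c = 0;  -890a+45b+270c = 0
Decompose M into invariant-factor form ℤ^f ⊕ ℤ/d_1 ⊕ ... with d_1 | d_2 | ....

Answer: M ≅ ℤ^1 ⊕ ℤ/5 ⊕ ℤ/15

Derivation:
rank_ℚ(R)=2; free=3−2=1
SNF(R) diag = [5, 15] → torsion [5, 15]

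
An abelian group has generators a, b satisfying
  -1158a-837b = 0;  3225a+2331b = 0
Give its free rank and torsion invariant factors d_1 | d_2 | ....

rank_ℚ(R)=2; free=2−2=0
SNF(R) diag = [3, 9] → torsion [3, 9]

Answer: M ≅ ℤ/3 ⊕ ℤ/9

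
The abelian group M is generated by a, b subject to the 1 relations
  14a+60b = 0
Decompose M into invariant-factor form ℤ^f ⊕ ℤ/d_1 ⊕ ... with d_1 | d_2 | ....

Answer: M ≅ ℤ^1 ⊕ ℤ/2

Derivation:
rank_ℚ(R)=1; free=2−1=1
SNF(R) diag = [2] → torsion [2]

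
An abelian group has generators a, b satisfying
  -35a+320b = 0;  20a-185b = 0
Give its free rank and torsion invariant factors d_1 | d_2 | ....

Answer: M ≅ ℤ/5 ⊕ ℤ/15

Derivation:
rank_ℚ(R)=2; free=2−2=0
SNF(R) diag = [5, 15] → torsion [5, 15]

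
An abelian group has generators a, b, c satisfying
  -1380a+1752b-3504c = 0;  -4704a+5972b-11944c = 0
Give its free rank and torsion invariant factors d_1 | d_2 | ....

Answer: M ≅ ℤ^1 ⊕ ℤ/4 ⊕ ℤ/12

Derivation:
rank_ℚ(R)=2; free=3−2=1
SNF(R) diag = [4, 12] → torsion [4, 12]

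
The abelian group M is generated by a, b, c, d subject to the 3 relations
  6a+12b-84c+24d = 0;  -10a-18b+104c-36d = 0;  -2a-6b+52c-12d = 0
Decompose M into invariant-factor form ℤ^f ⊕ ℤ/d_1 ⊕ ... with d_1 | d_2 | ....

rank_ℚ(R)=3; free=4−3=1
SNF(R) diag = [2, 6, 12] → torsion [2, 6, 12]

Answer: M ≅ ℤ^1 ⊕ ℤ/2 ⊕ ℤ/6 ⊕ ℤ/12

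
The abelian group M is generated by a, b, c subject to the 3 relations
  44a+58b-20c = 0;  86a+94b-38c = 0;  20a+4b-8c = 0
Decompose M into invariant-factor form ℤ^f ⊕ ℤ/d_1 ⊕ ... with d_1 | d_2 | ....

Answer: M ≅ ℤ/2 ⊕ ℤ/6 ⊕ ℤ/12

Derivation:
rank_ℚ(R)=3; free=3−3=0
SNF(R) diag = [2, 6, 12] → torsion [2, 6, 12]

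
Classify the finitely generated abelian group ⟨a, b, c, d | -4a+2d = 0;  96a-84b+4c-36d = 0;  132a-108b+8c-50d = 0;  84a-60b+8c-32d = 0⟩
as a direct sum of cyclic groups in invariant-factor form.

Answer: M ≅ ℤ/2 ⊕ ℤ/4 ⊕ ℤ/4 ⊕ ℤ/12

Derivation:
rank_ℚ(R)=4; free=4−4=0
SNF(R) diag = [2, 4, 4, 12] → torsion [2, 4, 4, 12]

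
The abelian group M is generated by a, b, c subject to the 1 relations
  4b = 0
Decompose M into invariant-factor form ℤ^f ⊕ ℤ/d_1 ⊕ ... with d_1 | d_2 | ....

Answer: M ≅ ℤ^2 ⊕ ℤ/4

Derivation:
rank_ℚ(R)=1; free=3−1=2
SNF(R) diag = [4] → torsion [4]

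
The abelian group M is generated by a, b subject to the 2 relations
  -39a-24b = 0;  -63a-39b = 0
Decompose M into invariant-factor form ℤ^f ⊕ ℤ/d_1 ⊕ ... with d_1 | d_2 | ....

rank_ℚ(R)=2; free=2−2=0
SNF(R) diag = [3, 3] → torsion [3, 3]

Answer: M ≅ ℤ/3 ⊕ ℤ/3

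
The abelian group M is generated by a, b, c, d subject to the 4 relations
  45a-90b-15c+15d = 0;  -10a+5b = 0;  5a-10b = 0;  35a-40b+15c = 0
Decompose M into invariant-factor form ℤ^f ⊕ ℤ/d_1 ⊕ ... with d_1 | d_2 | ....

rank_ℚ(R)=4; free=4−4=0
SNF(R) diag = [5, 15, 15, 15] → torsion [5, 15, 15, 15]

Answer: M ≅ ℤ/5 ⊕ ℤ/15 ⊕ ℤ/15 ⊕ ℤ/15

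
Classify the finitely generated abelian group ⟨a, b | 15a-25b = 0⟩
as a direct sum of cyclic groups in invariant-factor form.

Answer: M ≅ ℤ^1 ⊕ ℤ/5

Derivation:
rank_ℚ(R)=1; free=2−1=1
SNF(R) diag = [5] → torsion [5]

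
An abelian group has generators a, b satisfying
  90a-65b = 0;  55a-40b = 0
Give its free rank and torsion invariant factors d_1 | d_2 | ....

rank_ℚ(R)=2; free=2−2=0
SNF(R) diag = [5, 5] → torsion [5, 5]

Answer: M ≅ ℤ/5 ⊕ ℤ/5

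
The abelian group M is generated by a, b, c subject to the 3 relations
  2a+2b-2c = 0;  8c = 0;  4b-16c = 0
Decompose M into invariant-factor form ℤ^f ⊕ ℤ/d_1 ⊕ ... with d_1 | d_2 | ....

Answer: M ≅ ℤ/2 ⊕ ℤ/4 ⊕ ℤ/8

Derivation:
rank_ℚ(R)=3; free=3−3=0
SNF(R) diag = [2, 4, 8] → torsion [2, 4, 8]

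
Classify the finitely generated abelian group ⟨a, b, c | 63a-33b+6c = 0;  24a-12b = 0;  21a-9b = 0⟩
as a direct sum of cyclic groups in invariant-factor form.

rank_ℚ(R)=3; free=3−3=0
SNF(R) diag = [3, 6, 12] → torsion [3, 6, 12]

Answer: M ≅ ℤ/3 ⊕ ℤ/6 ⊕ ℤ/12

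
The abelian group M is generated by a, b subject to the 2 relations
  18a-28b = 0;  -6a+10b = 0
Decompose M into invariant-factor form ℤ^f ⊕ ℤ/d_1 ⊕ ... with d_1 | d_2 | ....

Answer: M ≅ ℤ/2 ⊕ ℤ/6

Derivation:
rank_ℚ(R)=2; free=2−2=0
SNF(R) diag = [2, 6] → torsion [2, 6]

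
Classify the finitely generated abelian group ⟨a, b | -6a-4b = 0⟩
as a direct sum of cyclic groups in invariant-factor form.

rank_ℚ(R)=1; free=2−1=1
SNF(R) diag = [2] → torsion [2]

Answer: M ≅ ℤ^1 ⊕ ℤ/2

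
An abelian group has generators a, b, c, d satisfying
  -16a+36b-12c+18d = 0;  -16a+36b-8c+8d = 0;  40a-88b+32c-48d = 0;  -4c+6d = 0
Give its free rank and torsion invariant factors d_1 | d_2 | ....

Answer: M ≅ ℤ/2 ⊕ ℤ/4 ⊕ ℤ/8 ⊕ ℤ/8

Derivation:
rank_ℚ(R)=4; free=4−4=0
SNF(R) diag = [2, 4, 8, 8] → torsion [2, 4, 8, 8]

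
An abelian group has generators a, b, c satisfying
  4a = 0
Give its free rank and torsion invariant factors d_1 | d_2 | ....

Answer: M ≅ ℤ^2 ⊕ ℤ/4

Derivation:
rank_ℚ(R)=1; free=3−1=2
SNF(R) diag = [4] → torsion [4]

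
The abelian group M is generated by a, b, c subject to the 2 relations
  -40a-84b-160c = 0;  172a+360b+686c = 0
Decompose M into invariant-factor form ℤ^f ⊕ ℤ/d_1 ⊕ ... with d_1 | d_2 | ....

rank_ℚ(R)=2; free=3−2=1
SNF(R) diag = [2, 4] → torsion [2, 4]

Answer: M ≅ ℤ^1 ⊕ ℤ/2 ⊕ ℤ/4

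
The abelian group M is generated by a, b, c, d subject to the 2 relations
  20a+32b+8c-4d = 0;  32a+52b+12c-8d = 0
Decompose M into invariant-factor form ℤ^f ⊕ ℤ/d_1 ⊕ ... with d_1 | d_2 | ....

rank_ℚ(R)=2; free=4−2=2
SNF(R) diag = [4, 4] → torsion [4, 4]

Answer: M ≅ ℤ^2 ⊕ ℤ/4 ⊕ ℤ/4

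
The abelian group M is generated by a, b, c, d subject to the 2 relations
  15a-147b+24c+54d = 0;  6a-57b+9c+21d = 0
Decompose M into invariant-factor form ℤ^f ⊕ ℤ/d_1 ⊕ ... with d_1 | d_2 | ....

rank_ℚ(R)=2; free=4−2=2
SNF(R) diag = [3, 3] → torsion [3, 3]

Answer: M ≅ ℤ^2 ⊕ ℤ/3 ⊕ ℤ/3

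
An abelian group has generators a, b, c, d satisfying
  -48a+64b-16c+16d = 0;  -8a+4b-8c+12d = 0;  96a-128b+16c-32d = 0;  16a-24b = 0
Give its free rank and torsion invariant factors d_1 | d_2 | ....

rank_ℚ(R)=4; free=4−4=0
SNF(R) diag = [4, 8, 16, 16] → torsion [4, 8, 16, 16]

Answer: M ≅ ℤ/4 ⊕ ℤ/8 ⊕ ℤ/16 ⊕ ℤ/16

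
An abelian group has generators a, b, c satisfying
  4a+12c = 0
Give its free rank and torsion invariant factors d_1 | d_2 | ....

Answer: M ≅ ℤ^2 ⊕ ℤ/4

Derivation:
rank_ℚ(R)=1; free=3−1=2
SNF(R) diag = [4] → torsion [4]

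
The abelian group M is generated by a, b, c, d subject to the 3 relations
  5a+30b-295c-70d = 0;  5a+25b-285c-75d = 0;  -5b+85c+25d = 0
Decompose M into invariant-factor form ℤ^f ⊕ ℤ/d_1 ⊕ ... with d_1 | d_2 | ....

Answer: M ≅ ℤ^1 ⊕ ℤ/5 ⊕ ℤ/5 ⊕ ℤ/15

Derivation:
rank_ℚ(R)=3; free=4−3=1
SNF(R) diag = [5, 5, 15] → torsion [5, 5, 15]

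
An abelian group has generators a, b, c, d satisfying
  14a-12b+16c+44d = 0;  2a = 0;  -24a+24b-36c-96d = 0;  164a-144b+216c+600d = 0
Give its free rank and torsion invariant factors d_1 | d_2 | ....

rank_ℚ(R)=4; free=4−4=0
SNF(R) diag = [2, 4, 12, 24] → torsion [2, 4, 12, 24]

Answer: M ≅ ℤ/2 ⊕ ℤ/4 ⊕ ℤ/12 ⊕ ℤ/24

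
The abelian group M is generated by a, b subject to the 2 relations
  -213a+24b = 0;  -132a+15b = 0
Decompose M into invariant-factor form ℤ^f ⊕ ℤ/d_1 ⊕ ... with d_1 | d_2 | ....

Answer: M ≅ ℤ/3 ⊕ ℤ/9

Derivation:
rank_ℚ(R)=2; free=2−2=0
SNF(R) diag = [3, 9] → torsion [3, 9]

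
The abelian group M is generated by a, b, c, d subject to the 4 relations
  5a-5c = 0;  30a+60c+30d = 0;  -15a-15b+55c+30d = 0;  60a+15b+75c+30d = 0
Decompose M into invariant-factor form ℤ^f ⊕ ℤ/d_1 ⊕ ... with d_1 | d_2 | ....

Answer: M ≅ ℤ/5 ⊕ ℤ/5 ⊕ ℤ/15 ⊕ ℤ/30

Derivation:
rank_ℚ(R)=4; free=4−4=0
SNF(R) diag = [5, 5, 15, 30] → torsion [5, 5, 15, 30]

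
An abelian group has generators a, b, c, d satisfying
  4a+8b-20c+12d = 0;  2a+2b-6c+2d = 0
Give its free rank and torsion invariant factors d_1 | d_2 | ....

rank_ℚ(R)=2; free=4−2=2
SNF(R) diag = [2, 4] → torsion [2, 4]

Answer: M ≅ ℤ^2 ⊕ ℤ/2 ⊕ ℤ/4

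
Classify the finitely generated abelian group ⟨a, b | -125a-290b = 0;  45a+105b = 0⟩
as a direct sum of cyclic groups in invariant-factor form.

Answer: M ≅ ℤ/5 ⊕ ℤ/15

Derivation:
rank_ℚ(R)=2; free=2−2=0
SNF(R) diag = [5, 15] → torsion [5, 15]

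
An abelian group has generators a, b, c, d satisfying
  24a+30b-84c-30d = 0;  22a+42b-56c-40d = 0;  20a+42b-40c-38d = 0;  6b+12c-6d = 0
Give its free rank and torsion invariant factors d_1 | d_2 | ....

Answer: M ≅ ℤ/2 ⊕ ℤ/6 ⊕ ℤ/12 ⊕ ℤ/24

Derivation:
rank_ℚ(R)=4; free=4−4=0
SNF(R) diag = [2, 6, 12, 24] → torsion [2, 6, 12, 24]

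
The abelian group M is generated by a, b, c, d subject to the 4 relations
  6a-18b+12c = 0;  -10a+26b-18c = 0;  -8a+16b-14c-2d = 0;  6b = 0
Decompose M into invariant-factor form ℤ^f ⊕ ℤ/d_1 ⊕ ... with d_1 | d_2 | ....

rank_ℚ(R)=4; free=4−4=0
SNF(R) diag = [2, 2, 6, 6] → torsion [2, 2, 6, 6]

Answer: M ≅ ℤ/2 ⊕ ℤ/2 ⊕ ℤ/6 ⊕ ℤ/6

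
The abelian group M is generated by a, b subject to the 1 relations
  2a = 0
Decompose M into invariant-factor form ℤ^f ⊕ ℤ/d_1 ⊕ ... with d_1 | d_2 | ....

rank_ℚ(R)=1; free=2−1=1
SNF(R) diag = [2] → torsion [2]

Answer: M ≅ ℤ^1 ⊕ ℤ/2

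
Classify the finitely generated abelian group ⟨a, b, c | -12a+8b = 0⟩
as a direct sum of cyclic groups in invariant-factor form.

rank_ℚ(R)=1; free=3−1=2
SNF(R) diag = [4] → torsion [4]

Answer: M ≅ ℤ^2 ⊕ ℤ/4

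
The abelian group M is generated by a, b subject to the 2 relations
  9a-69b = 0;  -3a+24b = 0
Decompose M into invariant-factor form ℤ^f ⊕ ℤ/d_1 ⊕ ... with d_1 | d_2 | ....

rank_ℚ(R)=2; free=2−2=0
SNF(R) diag = [3, 3] → torsion [3, 3]

Answer: M ≅ ℤ/3 ⊕ ℤ/3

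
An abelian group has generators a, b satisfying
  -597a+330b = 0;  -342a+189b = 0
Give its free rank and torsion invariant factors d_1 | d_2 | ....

rank_ℚ(R)=2; free=2−2=0
SNF(R) diag = [3, 9] → torsion [3, 9]

Answer: M ≅ ℤ/3 ⊕ ℤ/9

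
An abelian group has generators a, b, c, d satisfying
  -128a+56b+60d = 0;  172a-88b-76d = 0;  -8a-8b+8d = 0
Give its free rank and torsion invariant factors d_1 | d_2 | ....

Answer: M ≅ ℤ^1 ⊕ ℤ/4 ⊕ ℤ/4 ⊕ ℤ/8

Derivation:
rank_ℚ(R)=3; free=4−3=1
SNF(R) diag = [4, 4, 8] → torsion [4, 4, 8]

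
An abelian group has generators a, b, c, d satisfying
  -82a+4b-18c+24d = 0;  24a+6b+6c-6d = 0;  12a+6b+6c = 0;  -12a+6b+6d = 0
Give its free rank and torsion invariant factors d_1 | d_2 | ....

Answer: M ≅ ℤ/2 ⊕ ℤ/6 ⊕ ℤ/6 ⊕ ℤ/6

Derivation:
rank_ℚ(R)=4; free=4−4=0
SNF(R) diag = [2, 6, 6, 6] → torsion [2, 6, 6, 6]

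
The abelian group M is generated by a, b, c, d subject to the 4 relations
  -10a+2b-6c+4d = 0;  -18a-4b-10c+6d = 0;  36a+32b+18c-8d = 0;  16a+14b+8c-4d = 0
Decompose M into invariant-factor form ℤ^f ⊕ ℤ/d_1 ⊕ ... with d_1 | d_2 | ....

Answer: M ≅ ℤ/2 ⊕ ℤ/2 ⊕ ℤ/2 ⊕ ℤ/2

Derivation:
rank_ℚ(R)=4; free=4−4=0
SNF(R) diag = [2, 2, 2, 2] → torsion [2, 2, 2, 2]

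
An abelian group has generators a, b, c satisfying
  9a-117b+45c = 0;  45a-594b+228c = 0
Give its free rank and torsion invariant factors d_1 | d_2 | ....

rank_ℚ(R)=2; free=3−2=1
SNF(R) diag = [3, 9] → torsion [3, 9]

Answer: M ≅ ℤ^1 ⊕ ℤ/3 ⊕ ℤ/9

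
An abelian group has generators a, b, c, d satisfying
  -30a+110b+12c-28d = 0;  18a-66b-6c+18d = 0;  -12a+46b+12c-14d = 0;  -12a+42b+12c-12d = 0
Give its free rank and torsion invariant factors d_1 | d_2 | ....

rank_ℚ(R)=4; free=4−4=0
SNF(R) diag = [2, 6, 6, 18] → torsion [2, 6, 6, 18]

Answer: M ≅ ℤ/2 ⊕ ℤ/6 ⊕ ℤ/6 ⊕ ℤ/18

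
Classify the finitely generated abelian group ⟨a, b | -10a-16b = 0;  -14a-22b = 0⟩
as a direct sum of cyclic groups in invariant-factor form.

rank_ℚ(R)=2; free=2−2=0
SNF(R) diag = [2, 2] → torsion [2, 2]

Answer: M ≅ ℤ/2 ⊕ ℤ/2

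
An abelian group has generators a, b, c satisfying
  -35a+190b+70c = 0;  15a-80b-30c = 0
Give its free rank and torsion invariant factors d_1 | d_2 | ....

rank_ℚ(R)=2; free=3−2=1
SNF(R) diag = [5, 10] → torsion [5, 10]

Answer: M ≅ ℤ^1 ⊕ ℤ/5 ⊕ ℤ/10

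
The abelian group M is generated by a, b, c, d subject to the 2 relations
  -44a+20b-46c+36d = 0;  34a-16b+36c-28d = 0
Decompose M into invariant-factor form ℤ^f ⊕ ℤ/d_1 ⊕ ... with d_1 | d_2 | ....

rank_ℚ(R)=2; free=4−2=2
SNF(R) diag = [2, 2] → torsion [2, 2]

Answer: M ≅ ℤ^2 ⊕ ℤ/2 ⊕ ℤ/2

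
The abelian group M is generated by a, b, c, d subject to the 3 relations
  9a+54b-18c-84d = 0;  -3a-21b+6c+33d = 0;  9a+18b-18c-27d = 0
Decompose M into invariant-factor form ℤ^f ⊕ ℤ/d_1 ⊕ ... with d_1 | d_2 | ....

Answer: M ≅ ℤ^1 ⊕ ℤ/3 ⊕ ℤ/3 ⊕ ℤ/9

Derivation:
rank_ℚ(R)=3; free=4−3=1
SNF(R) diag = [3, 3, 9] → torsion [3, 3, 9]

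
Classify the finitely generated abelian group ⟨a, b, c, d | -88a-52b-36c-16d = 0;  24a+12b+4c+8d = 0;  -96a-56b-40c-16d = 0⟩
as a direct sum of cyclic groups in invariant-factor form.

Answer: M ≅ ℤ^1 ⊕ ℤ/4 ⊕ ℤ/8 ⊕ ℤ/16

Derivation:
rank_ℚ(R)=3; free=4−3=1
SNF(R) diag = [4, 8, 16] → torsion [4, 8, 16]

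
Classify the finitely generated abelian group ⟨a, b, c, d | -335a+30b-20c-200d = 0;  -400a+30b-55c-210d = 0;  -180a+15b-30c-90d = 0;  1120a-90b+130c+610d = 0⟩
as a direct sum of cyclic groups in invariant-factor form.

Answer: M ≅ ℤ/5 ⊕ ℤ/5 ⊕ ℤ/15 ⊕ ℤ/30

Derivation:
rank_ℚ(R)=4; free=4−4=0
SNF(R) diag = [5, 5, 15, 30] → torsion [5, 5, 15, 30]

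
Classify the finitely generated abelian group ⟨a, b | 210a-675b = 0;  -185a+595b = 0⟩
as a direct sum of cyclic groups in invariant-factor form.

Answer: M ≅ ℤ/5 ⊕ ℤ/15

Derivation:
rank_ℚ(R)=2; free=2−2=0
SNF(R) diag = [5, 15] → torsion [5, 15]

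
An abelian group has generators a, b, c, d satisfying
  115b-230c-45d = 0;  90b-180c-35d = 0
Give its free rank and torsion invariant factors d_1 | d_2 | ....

rank_ℚ(R)=2; free=4−2=2
SNF(R) diag = [5, 5] → torsion [5, 5]

Answer: M ≅ ℤ^2 ⊕ ℤ/5 ⊕ ℤ/5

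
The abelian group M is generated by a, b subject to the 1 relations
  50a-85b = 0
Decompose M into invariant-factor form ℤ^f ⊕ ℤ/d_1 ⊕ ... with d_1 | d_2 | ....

rank_ℚ(R)=1; free=2−1=1
SNF(R) diag = [5] → torsion [5]

Answer: M ≅ ℤ^1 ⊕ ℤ/5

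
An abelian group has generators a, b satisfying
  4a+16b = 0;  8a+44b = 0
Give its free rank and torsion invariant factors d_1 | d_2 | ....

rank_ℚ(R)=2; free=2−2=0
SNF(R) diag = [4, 12] → torsion [4, 12]

Answer: M ≅ ℤ/4 ⊕ ℤ/12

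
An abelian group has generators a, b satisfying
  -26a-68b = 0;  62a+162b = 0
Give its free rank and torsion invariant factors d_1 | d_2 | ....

Answer: M ≅ ℤ/2 ⊕ ℤ/2

Derivation:
rank_ℚ(R)=2; free=2−2=0
SNF(R) diag = [2, 2] → torsion [2, 2]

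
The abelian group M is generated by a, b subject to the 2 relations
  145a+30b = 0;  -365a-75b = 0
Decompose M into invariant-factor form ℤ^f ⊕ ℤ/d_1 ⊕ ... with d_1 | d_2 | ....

rank_ℚ(R)=2; free=2−2=0
SNF(R) diag = [5, 15] → torsion [5, 15]

Answer: M ≅ ℤ/5 ⊕ ℤ/15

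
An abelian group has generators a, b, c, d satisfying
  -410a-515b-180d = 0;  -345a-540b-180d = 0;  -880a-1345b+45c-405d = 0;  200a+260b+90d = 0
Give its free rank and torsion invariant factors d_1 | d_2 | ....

Answer: M ≅ ℤ/5 ⊕ ℤ/15 ⊕ ℤ/45 ⊕ ℤ/90

Derivation:
rank_ℚ(R)=4; free=4−4=0
SNF(R) diag = [5, 15, 45, 90] → torsion [5, 15, 45, 90]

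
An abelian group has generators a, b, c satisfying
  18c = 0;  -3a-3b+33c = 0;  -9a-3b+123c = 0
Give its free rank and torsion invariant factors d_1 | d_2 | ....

Answer: M ≅ ℤ/3 ⊕ ℤ/6 ⊕ ℤ/18

Derivation:
rank_ℚ(R)=3; free=3−3=0
SNF(R) diag = [3, 6, 18] → torsion [3, 6, 18]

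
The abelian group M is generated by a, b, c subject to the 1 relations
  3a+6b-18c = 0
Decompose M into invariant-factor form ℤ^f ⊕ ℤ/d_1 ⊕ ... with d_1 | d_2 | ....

rank_ℚ(R)=1; free=3−1=2
SNF(R) diag = [3] → torsion [3]

Answer: M ≅ ℤ^2 ⊕ ℤ/3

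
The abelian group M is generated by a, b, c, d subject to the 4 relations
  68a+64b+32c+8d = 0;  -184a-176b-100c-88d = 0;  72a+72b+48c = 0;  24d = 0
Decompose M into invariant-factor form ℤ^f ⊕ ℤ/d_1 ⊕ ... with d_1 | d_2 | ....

rank_ℚ(R)=4; free=4−4=0
SNF(R) diag = [4, 12, 24, 24] → torsion [4, 12, 24, 24]

Answer: M ≅ ℤ/4 ⊕ ℤ/12 ⊕ ℤ/24 ⊕ ℤ/24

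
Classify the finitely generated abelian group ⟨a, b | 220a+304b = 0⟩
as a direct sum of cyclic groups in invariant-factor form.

Answer: M ≅ ℤ^1 ⊕ ℤ/4

Derivation:
rank_ℚ(R)=1; free=2−1=1
SNF(R) diag = [4] → torsion [4]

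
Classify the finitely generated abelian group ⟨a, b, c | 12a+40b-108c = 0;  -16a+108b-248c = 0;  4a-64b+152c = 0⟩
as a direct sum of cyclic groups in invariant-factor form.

Answer: M ≅ ℤ/4 ⊕ ℤ/4 ⊕ ℤ/12

Derivation:
rank_ℚ(R)=3; free=3−3=0
SNF(R) diag = [4, 4, 12] → torsion [4, 4, 12]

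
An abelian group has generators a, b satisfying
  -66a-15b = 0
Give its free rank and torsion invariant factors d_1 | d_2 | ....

rank_ℚ(R)=1; free=2−1=1
SNF(R) diag = [3] → torsion [3]

Answer: M ≅ ℤ^1 ⊕ ℤ/3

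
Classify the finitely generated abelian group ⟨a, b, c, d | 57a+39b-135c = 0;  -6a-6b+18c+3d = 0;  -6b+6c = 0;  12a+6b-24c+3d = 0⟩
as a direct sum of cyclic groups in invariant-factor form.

Answer: M ≅ ℤ/3 ⊕ ℤ/3 ⊕ ℤ/6 ⊕ ℤ/6

Derivation:
rank_ℚ(R)=4; free=4−4=0
SNF(R) diag = [3, 3, 6, 6] → torsion [3, 3, 6, 6]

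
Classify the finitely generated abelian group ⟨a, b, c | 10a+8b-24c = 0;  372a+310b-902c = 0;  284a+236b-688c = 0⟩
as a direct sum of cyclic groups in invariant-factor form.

rank_ℚ(R)=3; free=3−3=0
SNF(R) diag = [2, 2, 4] → torsion [2, 2, 4]

Answer: M ≅ ℤ/2 ⊕ ℤ/2 ⊕ ℤ/4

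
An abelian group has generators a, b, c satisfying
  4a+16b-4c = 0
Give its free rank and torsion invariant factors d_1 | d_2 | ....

rank_ℚ(R)=1; free=3−1=2
SNF(R) diag = [4] → torsion [4]

Answer: M ≅ ℤ^2 ⊕ ℤ/4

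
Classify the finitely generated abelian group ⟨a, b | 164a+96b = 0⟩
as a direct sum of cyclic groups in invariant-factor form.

rank_ℚ(R)=1; free=2−1=1
SNF(R) diag = [4] → torsion [4]

Answer: M ≅ ℤ^1 ⊕ ℤ/4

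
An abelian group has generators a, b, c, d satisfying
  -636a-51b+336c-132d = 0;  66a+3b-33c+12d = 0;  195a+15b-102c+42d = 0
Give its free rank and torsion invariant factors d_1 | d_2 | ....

rank_ℚ(R)=3; free=4−3=1
SNF(R) diag = [3, 9, 27] → torsion [3, 9, 27]

Answer: M ≅ ℤ^1 ⊕ ℤ/3 ⊕ ℤ/9 ⊕ ℤ/27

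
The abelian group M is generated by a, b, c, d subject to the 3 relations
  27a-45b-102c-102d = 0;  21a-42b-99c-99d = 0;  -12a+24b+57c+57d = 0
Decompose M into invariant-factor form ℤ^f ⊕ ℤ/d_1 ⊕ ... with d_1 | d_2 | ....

Answer: M ≅ ℤ^1 ⊕ ℤ/3 ⊕ ℤ/3 ⊕ ℤ/9

Derivation:
rank_ℚ(R)=3; free=4−3=1
SNF(R) diag = [3, 3, 9] → torsion [3, 3, 9]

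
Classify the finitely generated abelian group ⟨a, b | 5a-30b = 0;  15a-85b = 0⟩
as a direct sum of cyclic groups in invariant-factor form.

Answer: M ≅ ℤ/5 ⊕ ℤ/5

Derivation:
rank_ℚ(R)=2; free=2−2=0
SNF(R) diag = [5, 5] → torsion [5, 5]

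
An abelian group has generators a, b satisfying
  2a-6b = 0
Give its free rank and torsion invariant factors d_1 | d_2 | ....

rank_ℚ(R)=1; free=2−1=1
SNF(R) diag = [2] → torsion [2]

Answer: M ≅ ℤ^1 ⊕ ℤ/2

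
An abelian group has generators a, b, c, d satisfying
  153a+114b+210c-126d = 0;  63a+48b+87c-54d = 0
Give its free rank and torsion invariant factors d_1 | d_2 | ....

Answer: M ≅ ℤ^2 ⊕ ℤ/3 ⊕ ℤ/9

Derivation:
rank_ℚ(R)=2; free=4−2=2
SNF(R) diag = [3, 9] → torsion [3, 9]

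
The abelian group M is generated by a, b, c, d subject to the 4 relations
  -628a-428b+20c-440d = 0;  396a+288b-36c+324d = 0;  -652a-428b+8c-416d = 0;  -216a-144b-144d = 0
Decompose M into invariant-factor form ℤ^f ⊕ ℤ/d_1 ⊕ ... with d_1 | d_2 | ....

rank_ℚ(R)=4; free=4−4=0
SNF(R) diag = [4, 12, 36, 72] → torsion [4, 12, 36, 72]

Answer: M ≅ ℤ/4 ⊕ ℤ/12 ⊕ ℤ/36 ⊕ ℤ/72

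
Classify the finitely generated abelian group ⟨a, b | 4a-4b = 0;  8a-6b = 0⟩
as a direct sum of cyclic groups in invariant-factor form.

Answer: M ≅ ℤ/2 ⊕ ℤ/4

Derivation:
rank_ℚ(R)=2; free=2−2=0
SNF(R) diag = [2, 4] → torsion [2, 4]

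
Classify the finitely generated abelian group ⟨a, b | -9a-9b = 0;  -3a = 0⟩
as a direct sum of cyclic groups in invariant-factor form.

rank_ℚ(R)=2; free=2−2=0
SNF(R) diag = [3, 9] → torsion [3, 9]

Answer: M ≅ ℤ/3 ⊕ ℤ/9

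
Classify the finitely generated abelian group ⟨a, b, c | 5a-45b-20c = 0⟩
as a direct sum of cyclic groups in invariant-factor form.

Answer: M ≅ ℤ^2 ⊕ ℤ/5

Derivation:
rank_ℚ(R)=1; free=3−1=2
SNF(R) diag = [5] → torsion [5]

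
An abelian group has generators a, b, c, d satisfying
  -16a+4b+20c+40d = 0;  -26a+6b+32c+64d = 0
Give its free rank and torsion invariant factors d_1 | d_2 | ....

Answer: M ≅ ℤ^2 ⊕ ℤ/2 ⊕ ℤ/4

Derivation:
rank_ℚ(R)=2; free=4−2=2
SNF(R) diag = [2, 4] → torsion [2, 4]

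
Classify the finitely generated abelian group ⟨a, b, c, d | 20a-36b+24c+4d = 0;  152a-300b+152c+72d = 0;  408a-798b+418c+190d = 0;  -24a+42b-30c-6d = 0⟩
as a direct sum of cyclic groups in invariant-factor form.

Answer: M ≅ ℤ/2 ⊕ ℤ/4 ⊕ ℤ/12 ⊕ ℤ/36

Derivation:
rank_ℚ(R)=4; free=4−4=0
SNF(R) diag = [2, 4, 12, 36] → torsion [2, 4, 12, 36]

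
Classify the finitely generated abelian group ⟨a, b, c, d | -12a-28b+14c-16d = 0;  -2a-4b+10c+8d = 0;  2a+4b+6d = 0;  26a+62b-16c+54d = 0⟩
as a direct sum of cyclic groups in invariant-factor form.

rank_ℚ(R)=4; free=4−4=0
SNF(R) diag = [2, 2, 2, 6] → torsion [2, 2, 2, 6]

Answer: M ≅ ℤ/2 ⊕ ℤ/2 ⊕ ℤ/2 ⊕ ℤ/6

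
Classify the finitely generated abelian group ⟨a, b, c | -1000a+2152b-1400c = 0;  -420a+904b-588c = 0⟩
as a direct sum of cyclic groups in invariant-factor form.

rank_ℚ(R)=2; free=3−2=1
SNF(R) diag = [4, 8] → torsion [4, 8]

Answer: M ≅ ℤ^1 ⊕ ℤ/4 ⊕ ℤ/8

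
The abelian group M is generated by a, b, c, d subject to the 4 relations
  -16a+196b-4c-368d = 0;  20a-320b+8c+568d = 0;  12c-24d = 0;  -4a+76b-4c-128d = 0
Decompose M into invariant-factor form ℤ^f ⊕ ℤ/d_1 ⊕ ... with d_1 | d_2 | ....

Answer: M ≅ ℤ/4 ⊕ ℤ/12 ⊕ ℤ/12 ⊕ ℤ/24

Derivation:
rank_ℚ(R)=4; free=4−4=0
SNF(R) diag = [4, 12, 12, 24] → torsion [4, 12, 12, 24]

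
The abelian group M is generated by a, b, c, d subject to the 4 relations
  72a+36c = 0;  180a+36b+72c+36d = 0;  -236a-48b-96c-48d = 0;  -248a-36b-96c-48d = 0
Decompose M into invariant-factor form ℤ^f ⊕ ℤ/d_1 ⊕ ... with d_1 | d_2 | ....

Answer: M ≅ ℤ/4 ⊕ ℤ/12 ⊕ ℤ/36 ⊕ ℤ/36

Derivation:
rank_ℚ(R)=4; free=4−4=0
SNF(R) diag = [4, 12, 36, 36] → torsion [4, 12, 36, 36]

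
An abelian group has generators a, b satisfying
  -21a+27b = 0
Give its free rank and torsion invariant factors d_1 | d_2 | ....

rank_ℚ(R)=1; free=2−1=1
SNF(R) diag = [3] → torsion [3]

Answer: M ≅ ℤ^1 ⊕ ℤ/3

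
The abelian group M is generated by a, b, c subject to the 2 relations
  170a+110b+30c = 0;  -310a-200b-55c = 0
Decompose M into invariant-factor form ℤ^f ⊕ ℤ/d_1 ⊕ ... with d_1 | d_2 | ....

Answer: M ≅ ℤ^1 ⊕ ℤ/5 ⊕ ℤ/10

Derivation:
rank_ℚ(R)=2; free=3−2=1
SNF(R) diag = [5, 10] → torsion [5, 10]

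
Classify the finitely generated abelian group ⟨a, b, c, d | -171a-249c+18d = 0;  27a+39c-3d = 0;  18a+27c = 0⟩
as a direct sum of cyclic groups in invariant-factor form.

Answer: M ≅ ℤ^1 ⊕ ℤ/3 ⊕ ℤ/3 ⊕ ℤ/9

Derivation:
rank_ℚ(R)=3; free=4−3=1
SNF(R) diag = [3, 3, 9] → torsion [3, 3, 9]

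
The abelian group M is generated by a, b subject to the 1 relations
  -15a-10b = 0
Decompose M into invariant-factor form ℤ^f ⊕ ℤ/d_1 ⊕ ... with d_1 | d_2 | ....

Answer: M ≅ ℤ^1 ⊕ ℤ/5

Derivation:
rank_ℚ(R)=1; free=2−1=1
SNF(R) diag = [5] → torsion [5]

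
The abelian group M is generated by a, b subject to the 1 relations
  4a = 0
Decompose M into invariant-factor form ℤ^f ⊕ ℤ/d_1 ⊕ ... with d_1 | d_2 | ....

Answer: M ≅ ℤ^1 ⊕ ℤ/4

Derivation:
rank_ℚ(R)=1; free=2−1=1
SNF(R) diag = [4] → torsion [4]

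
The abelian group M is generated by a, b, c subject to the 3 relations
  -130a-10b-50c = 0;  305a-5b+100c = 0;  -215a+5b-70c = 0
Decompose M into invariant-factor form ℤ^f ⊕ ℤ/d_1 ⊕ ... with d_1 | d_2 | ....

Answer: M ≅ ℤ/5 ⊕ ℤ/10 ⊕ ℤ/30

Derivation:
rank_ℚ(R)=3; free=3−3=0
SNF(R) diag = [5, 10, 30] → torsion [5, 10, 30]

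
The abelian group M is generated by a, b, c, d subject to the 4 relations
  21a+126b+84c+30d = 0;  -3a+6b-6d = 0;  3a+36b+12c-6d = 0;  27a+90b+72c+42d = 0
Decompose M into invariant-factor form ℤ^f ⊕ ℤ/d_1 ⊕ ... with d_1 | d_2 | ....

Answer: M ≅ ℤ/3 ⊕ ℤ/6 ⊕ ℤ/12 ⊕ ℤ/36

Derivation:
rank_ℚ(R)=4; free=4−4=0
SNF(R) diag = [3, 6, 12, 36] → torsion [3, 6, 12, 36]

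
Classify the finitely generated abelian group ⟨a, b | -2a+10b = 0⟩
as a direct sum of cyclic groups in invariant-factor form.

rank_ℚ(R)=1; free=2−1=1
SNF(R) diag = [2] → torsion [2]

Answer: M ≅ ℤ^1 ⊕ ℤ/2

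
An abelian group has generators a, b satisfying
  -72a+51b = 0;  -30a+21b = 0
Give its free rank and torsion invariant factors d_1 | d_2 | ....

rank_ℚ(R)=2; free=2−2=0
SNF(R) diag = [3, 6] → torsion [3, 6]

Answer: M ≅ ℤ/3 ⊕ ℤ/6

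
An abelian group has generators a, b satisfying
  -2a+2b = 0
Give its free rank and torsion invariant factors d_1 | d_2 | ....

Answer: M ≅ ℤ^1 ⊕ ℤ/2

Derivation:
rank_ℚ(R)=1; free=2−1=1
SNF(R) diag = [2] → torsion [2]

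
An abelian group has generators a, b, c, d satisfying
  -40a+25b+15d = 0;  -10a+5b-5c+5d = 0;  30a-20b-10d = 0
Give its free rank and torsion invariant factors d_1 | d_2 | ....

rank_ℚ(R)=3; free=4−3=1
SNF(R) diag = [5, 5, 10] → torsion [5, 5, 10]

Answer: M ≅ ℤ^1 ⊕ ℤ/5 ⊕ ℤ/5 ⊕ ℤ/10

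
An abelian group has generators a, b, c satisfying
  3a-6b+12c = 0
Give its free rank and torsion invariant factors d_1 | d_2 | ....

Answer: M ≅ ℤ^2 ⊕ ℤ/3

Derivation:
rank_ℚ(R)=1; free=3−1=2
SNF(R) diag = [3] → torsion [3]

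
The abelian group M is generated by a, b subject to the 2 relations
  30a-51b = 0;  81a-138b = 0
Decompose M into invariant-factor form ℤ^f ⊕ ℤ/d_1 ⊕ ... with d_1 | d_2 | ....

Answer: M ≅ ℤ/3 ⊕ ℤ/3

Derivation:
rank_ℚ(R)=2; free=2−2=0
SNF(R) diag = [3, 3] → torsion [3, 3]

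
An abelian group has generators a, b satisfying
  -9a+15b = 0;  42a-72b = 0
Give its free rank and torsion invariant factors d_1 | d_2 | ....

rank_ℚ(R)=2; free=2−2=0
SNF(R) diag = [3, 6] → torsion [3, 6]

Answer: M ≅ ℤ/3 ⊕ ℤ/6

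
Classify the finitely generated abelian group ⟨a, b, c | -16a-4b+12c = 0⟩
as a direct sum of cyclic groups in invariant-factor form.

rank_ℚ(R)=1; free=3−1=2
SNF(R) diag = [4] → torsion [4]

Answer: M ≅ ℤ^2 ⊕ ℤ/4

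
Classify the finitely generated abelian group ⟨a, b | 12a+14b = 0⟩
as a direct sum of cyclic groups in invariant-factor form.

Answer: M ≅ ℤ^1 ⊕ ℤ/2

Derivation:
rank_ℚ(R)=1; free=2−1=1
SNF(R) diag = [2] → torsion [2]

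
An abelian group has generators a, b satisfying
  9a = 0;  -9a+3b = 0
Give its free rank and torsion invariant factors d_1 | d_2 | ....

rank_ℚ(R)=2; free=2−2=0
SNF(R) diag = [3, 9] → torsion [3, 9]

Answer: M ≅ ℤ/3 ⊕ ℤ/9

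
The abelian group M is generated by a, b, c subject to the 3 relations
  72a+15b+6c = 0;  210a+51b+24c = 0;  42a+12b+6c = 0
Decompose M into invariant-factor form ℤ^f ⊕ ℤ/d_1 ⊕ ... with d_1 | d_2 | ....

Answer: M ≅ ℤ/3 ⊕ ℤ/6 ⊕ ℤ/12

Derivation:
rank_ℚ(R)=3; free=3−3=0
SNF(R) diag = [3, 6, 12] → torsion [3, 6, 12]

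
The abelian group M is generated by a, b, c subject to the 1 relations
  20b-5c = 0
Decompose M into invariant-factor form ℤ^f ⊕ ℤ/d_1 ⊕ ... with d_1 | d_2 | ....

rank_ℚ(R)=1; free=3−1=2
SNF(R) diag = [5] → torsion [5]

Answer: M ≅ ℤ^2 ⊕ ℤ/5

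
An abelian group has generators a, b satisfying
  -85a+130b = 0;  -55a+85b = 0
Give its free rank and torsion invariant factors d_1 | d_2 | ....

rank_ℚ(R)=2; free=2−2=0
SNF(R) diag = [5, 15] → torsion [5, 15]

Answer: M ≅ ℤ/5 ⊕ ℤ/15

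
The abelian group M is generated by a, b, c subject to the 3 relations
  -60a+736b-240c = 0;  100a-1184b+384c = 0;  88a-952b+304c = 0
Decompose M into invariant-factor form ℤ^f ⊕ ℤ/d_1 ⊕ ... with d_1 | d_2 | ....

Answer: M ≅ ℤ/4 ⊕ ℤ/8 ⊕ ℤ/16

Derivation:
rank_ℚ(R)=3; free=3−3=0
SNF(R) diag = [4, 8, 16] → torsion [4, 8, 16]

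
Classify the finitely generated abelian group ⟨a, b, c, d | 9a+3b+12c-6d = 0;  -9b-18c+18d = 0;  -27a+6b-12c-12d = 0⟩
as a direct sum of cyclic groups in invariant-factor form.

Answer: M ≅ ℤ^1 ⊕ ℤ/3 ⊕ ℤ/9 ⊕ ℤ/18

Derivation:
rank_ℚ(R)=3; free=4−3=1
SNF(R) diag = [3, 9, 18] → torsion [3, 9, 18]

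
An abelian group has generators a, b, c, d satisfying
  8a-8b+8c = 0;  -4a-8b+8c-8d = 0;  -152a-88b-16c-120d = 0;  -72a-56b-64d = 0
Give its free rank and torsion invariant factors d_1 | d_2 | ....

rank_ℚ(R)=4; free=4−4=0
SNF(R) diag = [4, 8, 8, 8] → torsion [4, 8, 8, 8]

Answer: M ≅ ℤ/4 ⊕ ℤ/8 ⊕ ℤ/8 ⊕ ℤ/8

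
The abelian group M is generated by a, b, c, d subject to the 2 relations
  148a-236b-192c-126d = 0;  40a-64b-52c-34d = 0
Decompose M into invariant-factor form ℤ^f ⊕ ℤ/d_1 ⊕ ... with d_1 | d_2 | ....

Answer: M ≅ ℤ^2 ⊕ ℤ/2 ⊕ ℤ/4

Derivation:
rank_ℚ(R)=2; free=4−2=2
SNF(R) diag = [2, 4] → torsion [2, 4]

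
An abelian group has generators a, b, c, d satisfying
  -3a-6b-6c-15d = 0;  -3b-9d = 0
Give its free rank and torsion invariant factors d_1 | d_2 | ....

rank_ℚ(R)=2; free=4−2=2
SNF(R) diag = [3, 3] → torsion [3, 3]

Answer: M ≅ ℤ^2 ⊕ ℤ/3 ⊕ ℤ/3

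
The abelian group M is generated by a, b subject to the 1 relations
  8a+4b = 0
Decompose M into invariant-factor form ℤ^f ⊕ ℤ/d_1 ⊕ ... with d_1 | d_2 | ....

rank_ℚ(R)=1; free=2−1=1
SNF(R) diag = [4] → torsion [4]

Answer: M ≅ ℤ^1 ⊕ ℤ/4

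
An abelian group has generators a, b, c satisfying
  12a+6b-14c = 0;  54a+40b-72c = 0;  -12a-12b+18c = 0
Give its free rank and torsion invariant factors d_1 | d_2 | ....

Answer: M ≅ ℤ/2 ⊕ ℤ/2 ⊕ ℤ/6

Derivation:
rank_ℚ(R)=3; free=3−3=0
SNF(R) diag = [2, 2, 6] → torsion [2, 2, 6]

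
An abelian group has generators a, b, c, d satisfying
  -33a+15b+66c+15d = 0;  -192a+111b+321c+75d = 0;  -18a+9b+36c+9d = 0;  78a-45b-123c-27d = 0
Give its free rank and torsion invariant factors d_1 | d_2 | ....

Answer: M ≅ ℤ/3 ⊕ ℤ/3 ⊕ ℤ/9 ⊕ ℤ/18

Derivation:
rank_ℚ(R)=4; free=4−4=0
SNF(R) diag = [3, 3, 9, 18] → torsion [3, 3, 9, 18]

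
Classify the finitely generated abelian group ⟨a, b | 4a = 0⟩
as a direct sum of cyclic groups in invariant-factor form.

Answer: M ≅ ℤ^1 ⊕ ℤ/4

Derivation:
rank_ℚ(R)=1; free=2−1=1
SNF(R) diag = [4] → torsion [4]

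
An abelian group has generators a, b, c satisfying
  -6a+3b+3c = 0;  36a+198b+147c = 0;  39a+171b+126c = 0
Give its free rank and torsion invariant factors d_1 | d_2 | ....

Answer: M ≅ ℤ/3 ⊕ ℤ/3 ⊕ ℤ/3

Derivation:
rank_ℚ(R)=3; free=3−3=0
SNF(R) diag = [3, 3, 3] → torsion [3, 3, 3]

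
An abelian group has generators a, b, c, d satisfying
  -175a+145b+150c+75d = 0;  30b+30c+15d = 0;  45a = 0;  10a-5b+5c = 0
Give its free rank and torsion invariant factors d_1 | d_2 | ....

Answer: M ≅ ℤ/5 ⊕ ℤ/5 ⊕ ℤ/15 ⊕ ℤ/45

Derivation:
rank_ℚ(R)=4; free=4−4=0
SNF(R) diag = [5, 5, 15, 45] → torsion [5, 5, 15, 45]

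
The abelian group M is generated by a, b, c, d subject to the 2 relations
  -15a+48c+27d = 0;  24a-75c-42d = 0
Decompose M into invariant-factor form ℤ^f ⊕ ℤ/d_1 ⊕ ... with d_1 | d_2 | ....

Answer: M ≅ ℤ^2 ⊕ ℤ/3 ⊕ ℤ/3

Derivation:
rank_ℚ(R)=2; free=4−2=2
SNF(R) diag = [3, 3] → torsion [3, 3]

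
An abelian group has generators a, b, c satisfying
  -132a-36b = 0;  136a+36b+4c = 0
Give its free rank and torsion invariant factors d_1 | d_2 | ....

rank_ℚ(R)=2; free=3−2=1
SNF(R) diag = [4, 12] → torsion [4, 12]

Answer: M ≅ ℤ^1 ⊕ ℤ/4 ⊕ ℤ/12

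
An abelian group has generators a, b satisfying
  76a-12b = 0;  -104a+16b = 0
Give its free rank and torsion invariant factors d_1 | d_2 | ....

Answer: M ≅ ℤ/4 ⊕ ℤ/8

Derivation:
rank_ℚ(R)=2; free=2−2=0
SNF(R) diag = [4, 8] → torsion [4, 8]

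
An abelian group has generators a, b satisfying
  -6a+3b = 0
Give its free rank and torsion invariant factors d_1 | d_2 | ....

Answer: M ≅ ℤ^1 ⊕ ℤ/3

Derivation:
rank_ℚ(R)=1; free=2−1=1
SNF(R) diag = [3] → torsion [3]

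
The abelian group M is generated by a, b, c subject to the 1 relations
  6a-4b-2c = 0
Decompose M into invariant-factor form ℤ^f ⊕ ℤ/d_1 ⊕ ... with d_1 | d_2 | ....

rank_ℚ(R)=1; free=3−1=2
SNF(R) diag = [2] → torsion [2]

Answer: M ≅ ℤ^2 ⊕ ℤ/2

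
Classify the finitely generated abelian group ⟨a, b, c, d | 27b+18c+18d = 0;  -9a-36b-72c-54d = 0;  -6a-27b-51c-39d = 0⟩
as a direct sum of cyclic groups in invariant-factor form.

Answer: M ≅ ℤ^1 ⊕ ℤ/3 ⊕ ℤ/9 ⊕ ℤ/9

Derivation:
rank_ℚ(R)=3; free=4−3=1
SNF(R) diag = [3, 9, 9] → torsion [3, 9, 9]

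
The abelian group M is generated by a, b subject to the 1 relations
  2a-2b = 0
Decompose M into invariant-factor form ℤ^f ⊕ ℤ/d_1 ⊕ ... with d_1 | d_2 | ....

Answer: M ≅ ℤ^1 ⊕ ℤ/2

Derivation:
rank_ℚ(R)=1; free=2−1=1
SNF(R) diag = [2] → torsion [2]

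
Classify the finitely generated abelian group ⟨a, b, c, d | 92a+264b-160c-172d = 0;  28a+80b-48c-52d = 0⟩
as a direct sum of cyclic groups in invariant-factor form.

rank_ℚ(R)=2; free=4−2=2
SNF(R) diag = [4, 8] → torsion [4, 8]

Answer: M ≅ ℤ^2 ⊕ ℤ/4 ⊕ ℤ/8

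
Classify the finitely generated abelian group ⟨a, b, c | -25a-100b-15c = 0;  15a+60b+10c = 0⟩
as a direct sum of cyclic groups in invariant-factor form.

rank_ℚ(R)=2; free=3−2=1
SNF(R) diag = [5, 5] → torsion [5, 5]

Answer: M ≅ ℤ^1 ⊕ ℤ/5 ⊕ ℤ/5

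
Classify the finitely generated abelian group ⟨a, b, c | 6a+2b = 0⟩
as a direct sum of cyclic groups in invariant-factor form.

rank_ℚ(R)=1; free=3−1=2
SNF(R) diag = [2] → torsion [2]

Answer: M ≅ ℤ^2 ⊕ ℤ/2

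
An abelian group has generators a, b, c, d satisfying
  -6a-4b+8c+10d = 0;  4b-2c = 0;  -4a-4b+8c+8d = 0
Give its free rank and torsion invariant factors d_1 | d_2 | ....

rank_ℚ(R)=3; free=4−3=1
SNF(R) diag = [2, 2, 4] → torsion [2, 2, 4]

Answer: M ≅ ℤ^1 ⊕ ℤ/2 ⊕ ℤ/2 ⊕ ℤ/4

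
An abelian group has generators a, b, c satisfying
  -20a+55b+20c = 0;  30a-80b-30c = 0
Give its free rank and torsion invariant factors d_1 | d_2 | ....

rank_ℚ(R)=2; free=3−2=1
SNF(R) diag = [5, 10] → torsion [5, 10]

Answer: M ≅ ℤ^1 ⊕ ℤ/5 ⊕ ℤ/10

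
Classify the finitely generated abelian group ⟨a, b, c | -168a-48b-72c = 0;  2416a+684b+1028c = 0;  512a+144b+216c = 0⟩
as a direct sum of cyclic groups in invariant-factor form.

rank_ℚ(R)=3; free=3−3=0
SNF(R) diag = [4, 8, 24] → torsion [4, 8, 24]

Answer: M ≅ ℤ/4 ⊕ ℤ/8 ⊕ ℤ/24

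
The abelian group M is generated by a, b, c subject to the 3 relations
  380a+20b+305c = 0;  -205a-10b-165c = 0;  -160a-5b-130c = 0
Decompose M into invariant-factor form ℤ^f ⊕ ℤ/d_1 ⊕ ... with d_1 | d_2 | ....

rank_ℚ(R)=3; free=3−3=0
SNF(R) diag = [5, 5, 5] → torsion [5, 5, 5]

Answer: M ≅ ℤ/5 ⊕ ℤ/5 ⊕ ℤ/5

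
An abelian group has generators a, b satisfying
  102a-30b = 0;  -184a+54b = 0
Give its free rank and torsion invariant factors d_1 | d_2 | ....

rank_ℚ(R)=2; free=2−2=0
SNF(R) diag = [2, 6] → torsion [2, 6]

Answer: M ≅ ℤ/2 ⊕ ℤ/6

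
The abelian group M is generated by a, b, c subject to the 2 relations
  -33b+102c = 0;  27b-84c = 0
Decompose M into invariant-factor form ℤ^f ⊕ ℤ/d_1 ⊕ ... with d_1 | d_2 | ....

rank_ℚ(R)=2; free=3−2=1
SNF(R) diag = [3, 6] → torsion [3, 6]

Answer: M ≅ ℤ^1 ⊕ ℤ/3 ⊕ ℤ/6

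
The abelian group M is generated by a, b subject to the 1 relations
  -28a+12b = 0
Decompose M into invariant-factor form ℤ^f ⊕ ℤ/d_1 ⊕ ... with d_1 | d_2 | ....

Answer: M ≅ ℤ^1 ⊕ ℤ/4

Derivation:
rank_ℚ(R)=1; free=2−1=1
SNF(R) diag = [4] → torsion [4]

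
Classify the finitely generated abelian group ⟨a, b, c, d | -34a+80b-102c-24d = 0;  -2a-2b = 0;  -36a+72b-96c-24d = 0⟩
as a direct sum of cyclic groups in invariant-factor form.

rank_ℚ(R)=3; free=4−3=1
SNF(R) diag = [2, 6, 12] → torsion [2, 6, 12]

Answer: M ≅ ℤ^1 ⊕ ℤ/2 ⊕ ℤ/6 ⊕ ℤ/12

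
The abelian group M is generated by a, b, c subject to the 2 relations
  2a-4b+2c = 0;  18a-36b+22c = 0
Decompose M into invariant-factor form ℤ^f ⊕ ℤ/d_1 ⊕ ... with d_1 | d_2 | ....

Answer: M ≅ ℤ^1 ⊕ ℤ/2 ⊕ ℤ/4

Derivation:
rank_ℚ(R)=2; free=3−2=1
SNF(R) diag = [2, 4] → torsion [2, 4]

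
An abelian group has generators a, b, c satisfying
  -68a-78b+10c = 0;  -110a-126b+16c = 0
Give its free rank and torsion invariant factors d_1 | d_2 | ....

rank_ℚ(R)=2; free=3−2=1
SNF(R) diag = [2, 6] → torsion [2, 6]

Answer: M ≅ ℤ^1 ⊕ ℤ/2 ⊕ ℤ/6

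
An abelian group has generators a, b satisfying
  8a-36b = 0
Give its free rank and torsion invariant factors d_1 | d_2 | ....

Answer: M ≅ ℤ^1 ⊕ ℤ/4

Derivation:
rank_ℚ(R)=1; free=2−1=1
SNF(R) diag = [4] → torsion [4]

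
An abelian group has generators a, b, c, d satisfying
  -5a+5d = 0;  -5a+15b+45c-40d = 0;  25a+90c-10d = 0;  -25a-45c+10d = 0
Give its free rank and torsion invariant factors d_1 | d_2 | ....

rank_ℚ(R)=4; free=4−4=0
SNF(R) diag = [5, 15, 15, 45] → torsion [5, 15, 15, 45]

Answer: M ≅ ℤ/5 ⊕ ℤ/15 ⊕ ℤ/15 ⊕ ℤ/45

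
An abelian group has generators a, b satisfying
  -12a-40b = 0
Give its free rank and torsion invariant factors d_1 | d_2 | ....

rank_ℚ(R)=1; free=2−1=1
SNF(R) diag = [4] → torsion [4]

Answer: M ≅ ℤ^1 ⊕ ℤ/4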